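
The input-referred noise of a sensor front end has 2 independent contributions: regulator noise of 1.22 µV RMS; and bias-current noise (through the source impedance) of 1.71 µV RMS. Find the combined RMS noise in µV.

2.10 µV

Uncorrelated sources add in power (mean-square): V_tot = √(ΣV_i²)
V_tot = √[(1.22×10⁻⁶)² + (1.71×10⁻⁶)²] = 2.10×10⁻⁶ V = 2.10 µV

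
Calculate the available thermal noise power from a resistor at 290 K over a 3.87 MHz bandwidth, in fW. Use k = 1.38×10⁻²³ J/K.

P_n = kTB = 1.38×10⁻²³ × 290 × 3.87×10⁶ = 1.55×10⁻¹⁴ W = 15.5 fW

15.5 fW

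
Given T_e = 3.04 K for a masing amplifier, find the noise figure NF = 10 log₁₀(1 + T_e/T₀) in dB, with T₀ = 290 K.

F = 1 + T_e/T₀ = 1 + 3.04/290 = 1.01048
NF = 10 log₁₀(1.01048) = 0.045 dB

0.045 dB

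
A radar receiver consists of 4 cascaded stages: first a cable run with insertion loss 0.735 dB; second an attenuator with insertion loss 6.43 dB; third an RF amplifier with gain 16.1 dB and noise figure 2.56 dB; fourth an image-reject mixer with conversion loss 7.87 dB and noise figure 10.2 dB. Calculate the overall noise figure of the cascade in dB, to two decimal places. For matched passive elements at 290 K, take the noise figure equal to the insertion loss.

10.25 dB

Convert to linear (a loss of L dB is a gain of −L dB): F_i = 10^(NF_i/10), G_i = 10^(G_i,dB/10)
  Stage 1: F_1 = 10^(0.735/10) = 1.184, G_1 = 10^(−0.735/10) = 0.8443
  Stage 2: F_2 = 10^(6.43/10) = 4.395, G_2 = 10^(−6.43/10) = 0.2275
  Stage 3: F_3 = 10^(2.56/10) = 1.803, G_3 = 10^(16.1/10) = 40.74
  Stage 4: F_4 = 10^(10.2/10) = 10.47, G_4 = 10^(−7.87/10) = 0.1633
Friis cascade:
  F = 1.184 + (4.395 − 1)/0.8443 + (1.803 − 1)/0.1921 + (10.47 − 1)/7.825 = 10.60
NF = 10 log₁₀(10.60) = 10.25 dB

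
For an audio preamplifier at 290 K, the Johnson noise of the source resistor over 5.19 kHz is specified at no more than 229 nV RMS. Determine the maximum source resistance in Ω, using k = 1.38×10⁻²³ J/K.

Johnson–Nyquist: V_n = √(4kTRB) ⇒ R = V_n² / (4kTB)
4kTB = 4 × 1.38×10⁻²³ × 290 × 5.19×10³ = 8.31×10⁻¹⁷
R = (2.29×10⁻⁷)² / 8.31×10⁻¹⁷ = 6.31×10² Ω = 631 Ω

631 Ω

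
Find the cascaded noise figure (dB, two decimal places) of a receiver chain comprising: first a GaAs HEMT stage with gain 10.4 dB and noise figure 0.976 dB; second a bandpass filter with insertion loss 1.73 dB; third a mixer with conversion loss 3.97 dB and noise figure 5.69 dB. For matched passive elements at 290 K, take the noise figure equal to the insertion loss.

Convert to linear (a loss of L dB is a gain of −L dB): F_i = 10^(NF_i/10), G_i = 10^(G_i,dB/10)
  Stage 1: F_1 = 10^(0.976/10) = 1.252, G_1 = 10^(10.4/10) = 10.96
  Stage 2: F_2 = 10^(1.73/10) = 1.489, G_2 = 10^(−1.73/10) = 0.6714
  Stage 3: F_3 = 10^(5.69/10) = 3.707, G_3 = 10^(−3.97/10) = 0.4009
Friis cascade:
  F = 1.252 + (1.489 − 1)/10.96 + (3.707 − 1)/7.362 = 1.664
NF = 10 log₁₀(1.664) = 2.21 dB

2.21 dB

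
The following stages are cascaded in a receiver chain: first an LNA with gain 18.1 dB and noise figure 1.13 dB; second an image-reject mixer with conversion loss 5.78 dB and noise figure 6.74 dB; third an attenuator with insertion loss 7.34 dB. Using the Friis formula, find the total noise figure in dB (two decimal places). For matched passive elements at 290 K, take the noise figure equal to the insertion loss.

2.08 dB

Convert to linear (a loss of L dB is a gain of −L dB): F_i = 10^(NF_i/10), G_i = 10^(G_i,dB/10)
  Stage 1: F_1 = 10^(1.13/10) = 1.297, G_1 = 10^(18.1/10) = 64.57
  Stage 2: F_2 = 10^(6.74/10) = 4.721, G_2 = 10^(−5.78/10) = 0.2642
  Stage 3: F_3 = 10^(7.34/10) = 5.420, G_3 = 10^(−7.34/10) = 0.1845
Friis cascade:
  F = 1.297 + (4.721 − 1)/64.57 + (5.420 − 1)/17.06 = 1.614
NF = 10 log₁₀(1.614) = 2.08 dB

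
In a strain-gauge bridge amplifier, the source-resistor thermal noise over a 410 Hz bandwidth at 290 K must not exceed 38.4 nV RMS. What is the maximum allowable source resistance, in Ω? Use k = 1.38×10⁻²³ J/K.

225 Ω

Johnson–Nyquist: V_n = √(4kTRB) ⇒ R = V_n² / (4kTB)
4kTB = 4 × 1.38×10⁻²³ × 290 × 4.10×10² = 6.56×10⁻¹⁸
R = (3.84×10⁻⁸)² / 6.56×10⁻¹⁸ = 2.25×10² Ω = 225 Ω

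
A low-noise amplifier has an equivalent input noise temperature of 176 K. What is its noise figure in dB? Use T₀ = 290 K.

2.06 dB

F = 1 + T_e/T₀ = 1 + 176/290 = 1.6069
NF = 10 log₁₀(1.6069) = 2.06 dB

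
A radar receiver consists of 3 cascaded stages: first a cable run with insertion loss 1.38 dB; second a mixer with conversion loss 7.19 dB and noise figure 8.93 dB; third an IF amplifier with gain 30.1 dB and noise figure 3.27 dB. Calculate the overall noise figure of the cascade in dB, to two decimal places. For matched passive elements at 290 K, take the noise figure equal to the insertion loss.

Convert to linear (a loss of L dB is a gain of −L dB): F_i = 10^(NF_i/10), G_i = 10^(G_i,dB/10)
  Stage 1: F_1 = 10^(1.38/10) = 1.374, G_1 = 10^(−1.38/10) = 0.7278
  Stage 2: F_2 = 10^(8.93/10) = 7.816, G_2 = 10^(−7.19/10) = 0.1910
  Stage 3: F_3 = 10^(3.27/10) = 2.123, G_3 = 10^(30.1/10) = 1023
Friis cascade:
  F = 1.374 + (7.816 − 1)/0.7278 + (2.123 − 1)/0.1390 = 18.82
NF = 10 log₁₀(18.82) = 12.75 dB

12.75 dB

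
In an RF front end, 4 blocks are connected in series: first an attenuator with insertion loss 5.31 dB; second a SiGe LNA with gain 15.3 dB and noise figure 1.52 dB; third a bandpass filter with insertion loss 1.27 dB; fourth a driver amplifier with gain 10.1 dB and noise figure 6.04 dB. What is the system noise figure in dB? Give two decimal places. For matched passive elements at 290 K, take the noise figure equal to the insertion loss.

Convert to linear (a loss of L dB is a gain of −L dB): F_i = 10^(NF_i/10), G_i = 10^(G_i,dB/10)
  Stage 1: F_1 = 10^(5.31/10) = 3.396, G_1 = 10^(−5.31/10) = 0.2944
  Stage 2: F_2 = 10^(1.52/10) = 1.419, G_2 = 10^(15.3/10) = 33.88
  Stage 3: F_3 = 10^(1.27/10) = 1.340, G_3 = 10^(−1.27/10) = 0.7464
  Stage 4: F_4 = 10^(6.04/10) = 4.018, G_4 = 10^(10.1/10) = 10.23
Friis cascade:
  F = 3.396 + (1.419 − 1)/0.2944 + (1.340 − 1)/9.977 + (4.018 − 1)/7.447 = 5.259
NF = 10 log₁₀(5.259) = 7.21 dB

7.21 dB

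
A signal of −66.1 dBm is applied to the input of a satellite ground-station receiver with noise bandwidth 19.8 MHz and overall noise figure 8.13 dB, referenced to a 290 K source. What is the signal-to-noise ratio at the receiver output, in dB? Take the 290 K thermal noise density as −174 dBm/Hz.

Noise floor: N = −174 + 10 log₁₀(B) + NF
10 log₁₀(1.98×10⁷) = 72.97 dB
N = −174 + 72.97 + 8.13 = −92.90 dBm
SNR = P_sig − N = −66.1 − (−92.90) = 26.80 dB → 26.8 dB

26.8 dB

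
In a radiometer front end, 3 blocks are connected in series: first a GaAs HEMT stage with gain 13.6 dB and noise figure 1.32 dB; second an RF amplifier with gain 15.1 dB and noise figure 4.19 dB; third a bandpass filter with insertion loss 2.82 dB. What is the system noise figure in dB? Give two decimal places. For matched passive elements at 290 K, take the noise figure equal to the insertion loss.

Convert to linear (a loss of L dB is a gain of −L dB): F_i = 10^(NF_i/10), G_i = 10^(G_i,dB/10)
  Stage 1: F_1 = 10^(1.32/10) = 1.355, G_1 = 10^(13.6/10) = 22.91
  Stage 2: F_2 = 10^(4.19/10) = 2.624, G_2 = 10^(15.1/10) = 32.36
  Stage 3: F_3 = 10^(2.82/10) = 1.914, G_3 = 10^(−2.82/10) = 0.5224
Friis cascade:
  F = 1.355 + (2.624 − 1)/22.91 + (1.914 − 1)/741.3 = 1.427
NF = 10 log₁₀(1.427) = 1.55 dB

1.55 dB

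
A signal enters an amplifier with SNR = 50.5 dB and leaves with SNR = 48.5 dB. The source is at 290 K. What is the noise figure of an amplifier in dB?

2.0 dB

NF (dB) = SNR_in(dB) − SNR_out(dB) when the source is at T₀
NF = 50.5 − 48.5 = 2.0 dB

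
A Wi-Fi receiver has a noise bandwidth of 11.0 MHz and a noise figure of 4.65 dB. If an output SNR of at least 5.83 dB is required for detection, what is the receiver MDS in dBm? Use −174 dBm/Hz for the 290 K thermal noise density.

Sensitivity = −174 + 10 log₁₀(B) + NF + SNR_min
= −174 + 70.41 + 4.65 + 5.83
= −93.11 dBm → −93.1 dBm

−93.1 dBm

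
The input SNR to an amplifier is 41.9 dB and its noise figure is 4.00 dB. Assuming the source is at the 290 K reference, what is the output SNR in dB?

By definition F = SNR_in/SNR_out, so in dB: SNR_out = SNR_in − NF
SNR_out = 41.9 − 4.00 = 37.90 dB

37.90 dB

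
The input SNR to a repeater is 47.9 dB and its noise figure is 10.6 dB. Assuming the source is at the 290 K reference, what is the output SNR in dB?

37.3 dB

By definition F = SNR_in/SNR_out, so in dB: SNR_out = SNR_in − NF
SNR_out = 47.9 − 10.6 = 37.3 dB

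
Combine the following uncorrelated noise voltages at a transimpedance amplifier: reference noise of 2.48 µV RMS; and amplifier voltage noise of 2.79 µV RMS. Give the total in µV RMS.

Uncorrelated sources add in power (mean-square): V_tot = √(ΣV_i²)
V_tot = √[(2.48×10⁻⁶)² + (2.79×10⁻⁶)²] = 3.73×10⁻⁶ V = 3.73 µV

3.73 µV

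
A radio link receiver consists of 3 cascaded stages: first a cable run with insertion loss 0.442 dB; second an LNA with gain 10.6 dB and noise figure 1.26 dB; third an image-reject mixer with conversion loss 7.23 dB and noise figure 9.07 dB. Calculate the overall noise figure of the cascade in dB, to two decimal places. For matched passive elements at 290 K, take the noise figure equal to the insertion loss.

Convert to linear (a loss of L dB is a gain of −L dB): F_i = 10^(NF_i/10), G_i = 10^(G_i,dB/10)
  Stage 1: F_1 = 10^(0.442/10) = 1.107, G_1 = 10^(−0.442/10) = 0.9032
  Stage 2: F_2 = 10^(1.26/10) = 1.337, G_2 = 10^(10.6/10) = 11.48
  Stage 3: F_3 = 10^(9.07/10) = 8.072, G_3 = 10^(−7.23/10) = 0.1892
Friis cascade:
  F = 1.107 + (1.337 − 1)/0.9032 + (8.072 − 1)/10.37 = 2.162
NF = 10 log₁₀(2.162) = 3.35 dB

3.35 dB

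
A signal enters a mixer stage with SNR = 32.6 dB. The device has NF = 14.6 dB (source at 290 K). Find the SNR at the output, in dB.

18.0 dB

By definition F = SNR_in/SNR_out, so in dB: SNR_out = SNR_in − NF
SNR_out = 32.6 − 14.6 = 18.0 dB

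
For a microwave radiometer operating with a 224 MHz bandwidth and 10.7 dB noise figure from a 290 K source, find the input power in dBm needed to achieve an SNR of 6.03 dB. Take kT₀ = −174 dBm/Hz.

−73.8 dBm

Sensitivity = −174 + 10 log₁₀(B) + NF + SNR_min
= −174 + 83.5 + 10.7 + 6.03
= −73.77 dBm → −73.8 dBm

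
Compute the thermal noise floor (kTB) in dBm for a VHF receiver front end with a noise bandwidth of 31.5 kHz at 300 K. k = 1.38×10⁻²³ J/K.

−128.8 dBm

P_n = kTB = 1.38×10⁻²³ × 300 × 3.15×10⁴ = 1.30×10⁻¹⁶ W
In dBm: 10 log₁₀(1.30×10⁻¹⁶ / 10⁻³) = −128.8 dBm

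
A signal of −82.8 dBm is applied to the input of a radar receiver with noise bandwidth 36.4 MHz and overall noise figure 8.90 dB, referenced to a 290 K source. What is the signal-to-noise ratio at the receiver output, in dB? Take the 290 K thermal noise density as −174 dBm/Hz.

6.7 dB

Noise floor: N = −174 + 10 log₁₀(B) + NF
10 log₁₀(3.64×10⁷) = 75.61 dB
N = −174 + 75.61 + 8.90 = −89.49 dBm
SNR = P_sig − N = −82.8 − (−89.49) = 6.69 dB → 6.7 dB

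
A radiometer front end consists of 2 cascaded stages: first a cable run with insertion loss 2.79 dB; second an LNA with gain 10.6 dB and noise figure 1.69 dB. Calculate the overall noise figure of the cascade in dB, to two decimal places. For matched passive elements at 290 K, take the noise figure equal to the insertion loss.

4.48 dB

Convert to linear (a loss of L dB is a gain of −L dB): F_i = 10^(NF_i/10), G_i = 10^(G_i,dB/10)
  Stage 1: F_1 = 10^(2.79/10) = 1.901, G_1 = 10^(−2.79/10) = 0.5260
  Stage 2: F_2 = 10^(1.69/10) = 1.476, G_2 = 10^(10.6/10) = 11.48
Friis cascade:
  F = 1.901 + (1.476 − 1)/0.5260 = 2.805
NF = 10 log₁₀(2.805) = 4.48 dB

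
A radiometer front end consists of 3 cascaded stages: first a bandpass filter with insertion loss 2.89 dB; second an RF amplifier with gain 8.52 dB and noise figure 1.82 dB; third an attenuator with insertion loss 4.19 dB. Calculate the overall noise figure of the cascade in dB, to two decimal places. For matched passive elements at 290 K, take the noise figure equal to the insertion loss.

Convert to linear (a loss of L dB is a gain of −L dB): F_i = 10^(NF_i/10), G_i = 10^(G_i,dB/10)
  Stage 1: F_1 = 10^(2.89/10) = 1.945, G_1 = 10^(−2.89/10) = 0.5140
  Stage 2: F_2 = 10^(1.82/10) = 1.521, G_2 = 10^(8.52/10) = 7.112
  Stage 3: F_3 = 10^(4.19/10) = 2.624, G_3 = 10^(−4.19/10) = 0.3811
Friis cascade:
  F = 1.945 + (1.521 − 1)/0.5140 + (2.624 − 1)/3.656 = 3.402
NF = 10 log₁₀(3.402) = 5.32 dB

5.32 dB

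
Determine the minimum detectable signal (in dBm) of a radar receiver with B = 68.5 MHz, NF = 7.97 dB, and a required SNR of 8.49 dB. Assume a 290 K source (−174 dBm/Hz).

Sensitivity = −174 + 10 log₁₀(B) + NF + SNR_min
= −174 + 78.36 + 7.97 + 8.49
= −79.18 dBm → −79.2 dBm

−79.2 dBm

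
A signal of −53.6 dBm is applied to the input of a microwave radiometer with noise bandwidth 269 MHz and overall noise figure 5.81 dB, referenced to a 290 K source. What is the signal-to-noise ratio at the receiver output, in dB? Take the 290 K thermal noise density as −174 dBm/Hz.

30.3 dB

Noise floor: N = −174 + 10 log₁₀(B) + NF
10 log₁₀(2.69×10⁸) = 84.3 dB
N = −174 + 84.3 + 5.81 = −83.89 dBm
SNR = P_sig − N = −53.6 − (−83.89) = 30.29 dB → 30.3 dB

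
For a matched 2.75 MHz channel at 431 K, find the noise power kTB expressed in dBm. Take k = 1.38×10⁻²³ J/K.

P_n = kTB = 1.38×10⁻²³ × 431 × 2.75×10⁶ = 1.64×10⁻¹⁴ W
In dBm: 10 log₁₀(1.64×10⁻¹⁴ / 10⁻³) = −107.9 dBm

−107.9 dBm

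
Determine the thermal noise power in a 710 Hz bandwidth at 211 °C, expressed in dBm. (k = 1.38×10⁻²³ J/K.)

−143.2 dBm

T = 211 °C + 273.15 = 484.15 K
P_n = kTB = 1.38×10⁻²³ × 484.15 × 7.10×10² = 4.74×10⁻¹⁸ W
In dBm: 10 log₁₀(4.74×10⁻¹⁸ / 10⁻³) = −143.2 dBm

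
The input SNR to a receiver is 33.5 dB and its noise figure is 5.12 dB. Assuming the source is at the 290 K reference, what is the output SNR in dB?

By definition F = SNR_in/SNR_out, so in dB: SNR_out = SNR_in − NF
SNR_out = 33.5 − 5.12 = 28.38 dB

28.38 dB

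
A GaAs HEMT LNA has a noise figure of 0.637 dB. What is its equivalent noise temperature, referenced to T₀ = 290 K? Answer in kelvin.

F = 10^(0.637/10) = 1.15798
T_e = (F − 1)·T₀ = (1.15798 − 1) × 290 = 45.8 K

45.8 K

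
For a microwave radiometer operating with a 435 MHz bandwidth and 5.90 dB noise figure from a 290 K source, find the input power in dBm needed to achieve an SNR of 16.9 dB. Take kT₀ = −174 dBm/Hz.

−64.8 dBm

Sensitivity = −174 + 10 log₁₀(B) + NF + SNR_min
= −174 + 86.38 + 5.90 + 16.9
= −64.82 dBm → −64.8 dBm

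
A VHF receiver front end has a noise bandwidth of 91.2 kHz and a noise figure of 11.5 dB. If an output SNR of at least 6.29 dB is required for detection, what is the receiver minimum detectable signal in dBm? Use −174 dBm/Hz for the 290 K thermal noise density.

Sensitivity = −174 + 10 log₁₀(B) + NF + SNR_min
= −174 + 49.6 + 11.5 + 6.29
= −106.61 dBm → −106.6 dBm

−106.6 dBm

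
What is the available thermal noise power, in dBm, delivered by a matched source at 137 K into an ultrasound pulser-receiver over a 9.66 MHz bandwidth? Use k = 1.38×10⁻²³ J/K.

P_n = kTB = 1.38×10⁻²³ × 137 × 9.66×10⁶ = 1.83×10⁻¹⁴ W
In dBm: 10 log₁₀(1.83×10⁻¹⁴ / 10⁻³) = −107.4 dBm

−107.4 dBm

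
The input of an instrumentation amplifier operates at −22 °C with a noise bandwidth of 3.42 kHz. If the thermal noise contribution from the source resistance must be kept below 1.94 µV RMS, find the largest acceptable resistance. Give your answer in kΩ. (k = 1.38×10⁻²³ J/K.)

79.4 kΩ

T = −22 °C + 273.15 = 251.15 K
Johnson–Nyquist: V_n = √(4kTRB) ⇒ R = V_n² / (4kTB)
4kTB = 4 × 1.38×10⁻²³ × 251.15 × 3.42×10³ = 4.74×10⁻¹⁷
R = (1.94×10⁻⁶)² / 4.74×10⁻¹⁷ = 7.94×10⁴ Ω = 79.4 kΩ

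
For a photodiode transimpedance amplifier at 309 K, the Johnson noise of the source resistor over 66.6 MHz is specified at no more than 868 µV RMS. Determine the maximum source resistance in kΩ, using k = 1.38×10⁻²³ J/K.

Johnson–Nyquist: V_n = √(4kTRB) ⇒ R = V_n² / (4kTB)
4kTB = 4 × 1.38×10⁻²³ × 309 × 6.66×10⁷ = 1.14×10⁻¹²
R = (8.68×10⁻⁴)² / 1.14×10⁻¹² = 6.63×10⁵ Ω = 663 kΩ

663 kΩ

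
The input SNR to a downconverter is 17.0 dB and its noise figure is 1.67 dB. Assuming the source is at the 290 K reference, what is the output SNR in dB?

15.33 dB

By definition F = SNR_in/SNR_out, so in dB: SNR_out = SNR_in − NF
SNR_out = 17.0 − 1.67 = 15.33 dB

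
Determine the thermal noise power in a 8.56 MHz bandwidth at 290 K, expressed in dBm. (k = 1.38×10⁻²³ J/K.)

−104.7 dBm

P_n = kTB = 1.38×10⁻²³ × 290 × 8.56×10⁶ = 3.43×10⁻¹⁴ W
In dBm: 10 log₁₀(3.43×10⁻¹⁴ / 10⁻³) = −104.7 dBm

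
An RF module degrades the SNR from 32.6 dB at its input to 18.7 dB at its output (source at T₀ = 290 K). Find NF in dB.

NF (dB) = SNR_in(dB) − SNR_out(dB) when the source is at T₀
NF = 32.6 − 18.7 = 13.9 dB

13.9 dB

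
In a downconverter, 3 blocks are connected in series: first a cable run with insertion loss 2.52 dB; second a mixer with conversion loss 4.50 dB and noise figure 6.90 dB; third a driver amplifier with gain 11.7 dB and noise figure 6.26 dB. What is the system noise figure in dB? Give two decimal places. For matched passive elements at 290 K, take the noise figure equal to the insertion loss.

13.98 dB

Convert to linear (a loss of L dB is a gain of −L dB): F_i = 10^(NF_i/10), G_i = 10^(G_i,dB/10)
  Stage 1: F_1 = 10^(2.52/10) = 1.786, G_1 = 10^(−2.52/10) = 0.5598
  Stage 2: F_2 = 10^(6.90/10) = 4.898, G_2 = 10^(−4.50/10) = 0.3548
  Stage 3: F_3 = 10^(6.26/10) = 4.227, G_3 = 10^(11.7/10) = 14.79
Friis cascade:
  F = 1.786 + (4.898 − 1)/0.5598 + (4.227 − 1)/0.1986 = 25.00
NF = 10 log₁₀(25.00) = 13.98 dB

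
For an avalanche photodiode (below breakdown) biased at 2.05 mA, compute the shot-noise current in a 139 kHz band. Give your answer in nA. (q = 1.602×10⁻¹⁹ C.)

9.55 nA

I_n = √(2qI·B)
2qI·B = 2 × 1.602×10⁻¹⁹ × 2.05×10⁻³ × 1.39×10⁵ = 9.13×10⁻¹⁷ A²
I_n = √(9.13×10⁻¹⁷) = 9.55×10⁻⁹ A = 9.55 nA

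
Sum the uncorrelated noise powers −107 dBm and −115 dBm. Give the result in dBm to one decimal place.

−106.4 dBm

Convert to linear, add, convert back:
P₁ = 2.00×10⁻¹⁴ W, P₂ = 3.16×10⁻¹⁵ W
P_tot = 2.31×10⁻¹⁴ W → 10 log₁₀(P_tot / 10⁻³) = −106.4 dBm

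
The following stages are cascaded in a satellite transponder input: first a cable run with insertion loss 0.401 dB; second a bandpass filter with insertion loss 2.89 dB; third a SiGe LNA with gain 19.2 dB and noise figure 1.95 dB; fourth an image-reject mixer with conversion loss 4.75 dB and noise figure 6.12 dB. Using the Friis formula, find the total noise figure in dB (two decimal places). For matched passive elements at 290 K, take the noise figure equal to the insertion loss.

5.34 dB

Convert to linear (a loss of L dB is a gain of −L dB): F_i = 10^(NF_i/10), G_i = 10^(G_i,dB/10)
  Stage 1: F_1 = 10^(0.401/10) = 1.097, G_1 = 10^(−0.401/10) = 0.9118
  Stage 2: F_2 = 10^(2.89/10) = 1.945, G_2 = 10^(−2.89/10) = 0.5140
  Stage 3: F_3 = 10^(1.95/10) = 1.567, G_3 = 10^(19.2/10) = 83.18
  Stage 4: F_4 = 10^(6.12/10) = 4.093, G_4 = 10^(−4.75/10) = 0.3350
Friis cascade:
  F = 1.097 + (1.945 − 1)/0.9118 + (1.567 − 1)/0.4687 + (4.093 − 1)/38.99 = 3.422
NF = 10 log₁₀(3.422) = 5.34 dB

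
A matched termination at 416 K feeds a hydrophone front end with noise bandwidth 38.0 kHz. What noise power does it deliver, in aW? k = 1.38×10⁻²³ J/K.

218 aW

P_n = kTB = 1.38×10⁻²³ × 416 × 3.80×10⁴ = 2.18×10⁻¹⁶ W = 218 aW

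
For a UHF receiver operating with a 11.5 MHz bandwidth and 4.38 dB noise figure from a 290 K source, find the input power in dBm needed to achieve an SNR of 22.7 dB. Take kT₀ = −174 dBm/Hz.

Sensitivity = −174 + 10 log₁₀(B) + NF + SNR_min
= −174 + 70.61 + 4.38 + 22.7
= −76.31 dBm → −76.3 dBm

−76.3 dBm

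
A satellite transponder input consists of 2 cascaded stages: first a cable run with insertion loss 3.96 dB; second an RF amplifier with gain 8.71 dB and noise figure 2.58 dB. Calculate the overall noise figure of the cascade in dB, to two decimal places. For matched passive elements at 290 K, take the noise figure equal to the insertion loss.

6.54 dB

Convert to linear (a loss of L dB is a gain of −L dB): F_i = 10^(NF_i/10), G_i = 10^(G_i,dB/10)
  Stage 1: F_1 = 10^(3.96/10) = 2.489, G_1 = 10^(−3.96/10) = 0.4018
  Stage 2: F_2 = 10^(2.58/10) = 1.811, G_2 = 10^(8.71/10) = 7.430
Friis cascade:
  F = 2.489 + (1.811 − 1)/0.4018 = 4.508
NF = 10 log₁₀(4.508) = 6.54 dB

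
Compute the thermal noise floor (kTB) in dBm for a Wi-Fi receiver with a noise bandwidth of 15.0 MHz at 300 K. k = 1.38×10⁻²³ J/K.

P_n = kTB = 1.38×10⁻²³ × 300 × 1.50×10⁷ = 6.21×10⁻¹⁴ W
In dBm: 10 log₁₀(6.21×10⁻¹⁴ / 10⁻³) = −102.1 dBm

−102.1 dBm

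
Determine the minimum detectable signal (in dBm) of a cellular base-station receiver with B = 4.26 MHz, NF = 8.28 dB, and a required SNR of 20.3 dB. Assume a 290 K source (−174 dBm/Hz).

Sensitivity = −174 + 10 log₁₀(B) + NF + SNR_min
= −174 + 66.29 + 8.28 + 20.3
= −79.13 dBm → −79.1 dBm

−79.1 dBm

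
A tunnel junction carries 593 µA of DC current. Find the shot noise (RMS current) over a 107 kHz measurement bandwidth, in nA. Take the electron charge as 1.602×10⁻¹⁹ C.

I_n = √(2qI·B)
2qI·B = 2 × 1.602×10⁻¹⁹ × 5.93×10⁻⁴ × 1.07×10⁵ = 2.03×10⁻¹⁷ A²
I_n = √(2.03×10⁻¹⁷) = 4.51×10⁻⁹ A = 4.51 nA

4.51 nA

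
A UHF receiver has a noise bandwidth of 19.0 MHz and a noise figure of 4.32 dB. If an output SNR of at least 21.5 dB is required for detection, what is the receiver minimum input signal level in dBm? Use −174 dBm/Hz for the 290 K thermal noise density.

−75.4 dBm

Sensitivity = −174 + 10 log₁₀(B) + NF + SNR_min
= −174 + 72.79 + 4.32 + 21.5
= −75.39 dBm → −75.4 dBm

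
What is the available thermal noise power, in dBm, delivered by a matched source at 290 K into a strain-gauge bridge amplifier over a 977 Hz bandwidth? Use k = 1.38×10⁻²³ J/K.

−144.1 dBm

P_n = kTB = 1.38×10⁻²³ × 290 × 9.77×10² = 3.91×10⁻¹⁸ W
In dBm: 10 log₁₀(3.91×10⁻¹⁸ / 10⁻³) = −144.1 dBm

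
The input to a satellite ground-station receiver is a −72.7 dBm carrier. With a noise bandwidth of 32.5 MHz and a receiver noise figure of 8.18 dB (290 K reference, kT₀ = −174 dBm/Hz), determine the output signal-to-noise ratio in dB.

18.0 dB

Noise floor: N = −174 + 10 log₁₀(B) + NF
10 log₁₀(3.25×10⁷) = 75.12 dB
N = −174 + 75.12 + 8.18 = −90.70 dBm
SNR = P_sig − N = −72.7 − (−90.70) = 18.00 dB → 18.0 dB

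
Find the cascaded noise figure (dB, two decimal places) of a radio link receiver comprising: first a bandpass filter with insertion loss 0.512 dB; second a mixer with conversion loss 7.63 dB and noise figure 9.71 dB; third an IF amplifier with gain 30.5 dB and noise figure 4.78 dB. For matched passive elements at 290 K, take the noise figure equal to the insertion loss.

13.73 dB

Convert to linear (a loss of L dB is a gain of −L dB): F_i = 10^(NF_i/10), G_i = 10^(G_i,dB/10)
  Stage 1: F_1 = 10^(0.512/10) = 1.125, G_1 = 10^(−0.512/10) = 0.8888
  Stage 2: F_2 = 10^(9.71/10) = 9.354, G_2 = 10^(−7.63/10) = 0.1726
  Stage 3: F_3 = 10^(4.78/10) = 3.006, G_3 = 10^(30.5/10) = 1122
Friis cascade:
  F = 1.125 + (9.354 − 1)/0.8888 + (3.006 − 1)/0.1534 = 23.60
NF = 10 log₁₀(23.60) = 13.73 dB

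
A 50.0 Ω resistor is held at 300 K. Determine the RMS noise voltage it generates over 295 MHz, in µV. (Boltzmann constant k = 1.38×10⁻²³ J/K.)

V_n = √(4kTRB)
4kTRB = 4 × 1.38×10⁻²³ × 300 × 5.00×10¹ × 2.95×10⁸ = 2.44×10⁻¹⁰ V²
V_n = √(2.44×10⁻¹⁰) = 1.56×10⁻⁵ V = 15.6 µV

15.6 µV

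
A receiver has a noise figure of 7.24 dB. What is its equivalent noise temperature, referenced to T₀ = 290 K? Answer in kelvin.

F = 10^(7.24/10) = 5.29663
T_e = (F − 1)·T₀ = (5.29663 − 1) × 290 = 1246 K

1246 K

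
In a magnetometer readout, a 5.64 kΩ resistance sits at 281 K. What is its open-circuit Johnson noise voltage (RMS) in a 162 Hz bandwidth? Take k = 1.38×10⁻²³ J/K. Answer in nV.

V_n = √(4kTRB)
4kTRB = 4 × 1.38×10⁻²³ × 281 × 5.64×10³ × 1.62×10² = 1.42×10⁻¹⁴ V²
V_n = √(1.42×10⁻¹⁴) = 1.19×10⁻⁷ V = 119 nV

119 nV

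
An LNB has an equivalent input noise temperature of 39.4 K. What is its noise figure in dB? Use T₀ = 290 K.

F = 1 + T_e/T₀ = 1 + 39.4/290 = 1.13586
NF = 10 log₁₀(1.13586) = 0.553 dB

0.553 dB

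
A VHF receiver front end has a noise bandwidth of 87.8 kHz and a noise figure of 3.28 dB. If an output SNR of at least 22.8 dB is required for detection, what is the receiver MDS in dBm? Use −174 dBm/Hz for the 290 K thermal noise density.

−98.5 dBm

Sensitivity = −174 + 10 log₁₀(B) + NF + SNR_min
= −174 + 49.43 + 3.28 + 22.8
= −98.49 dBm → −98.5 dBm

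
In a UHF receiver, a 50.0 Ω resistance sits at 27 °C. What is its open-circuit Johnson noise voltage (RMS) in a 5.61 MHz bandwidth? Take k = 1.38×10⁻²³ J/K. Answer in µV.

2.16 µV

T = 27 °C + 273.15 = 300.15 K
V_n = √(4kTRB)
4kTRB = 4 × 1.38×10⁻²³ × 300.15 × 5.00×10¹ × 5.61×10⁶ = 4.65×10⁻¹² V²
V_n = √(4.65×10⁻¹²) = 2.16×10⁻⁶ V = 2.16 µV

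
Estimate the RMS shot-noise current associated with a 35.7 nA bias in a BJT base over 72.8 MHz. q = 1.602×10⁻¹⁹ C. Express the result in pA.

913 pA

I_n = √(2qI·B)
2qI·B = 2 × 1.602×10⁻¹⁹ × 3.57×10⁻⁸ × 7.28×10⁷ = 8.33×10⁻¹⁹ A²
I_n = √(8.33×10⁻¹⁹) = 9.13×10⁻¹⁰ A = 913 pA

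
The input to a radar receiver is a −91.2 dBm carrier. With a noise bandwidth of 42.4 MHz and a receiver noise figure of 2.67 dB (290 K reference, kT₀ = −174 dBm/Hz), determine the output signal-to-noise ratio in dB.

Noise floor: N = −174 + 10 log₁₀(B) + NF
10 log₁₀(4.24×10⁷) = 76.27 dB
N = −174 + 76.27 + 2.67 = −95.06 dBm
SNR = P_sig − N = −91.2 − (−95.06) = 3.86 dB → 3.9 dB

3.9 dB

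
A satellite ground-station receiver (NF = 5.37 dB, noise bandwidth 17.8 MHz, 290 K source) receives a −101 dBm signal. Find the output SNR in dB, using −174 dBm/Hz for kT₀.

Noise floor: N = −174 + 10 log₁₀(B) + NF
10 log₁₀(1.78×10⁷) = 72.5 dB
N = −174 + 72.5 + 5.37 = −96.13 dBm
SNR = P_sig − N = −101 − (−96.13) = −4.87 dB → −4.9 dB

−4.9 dB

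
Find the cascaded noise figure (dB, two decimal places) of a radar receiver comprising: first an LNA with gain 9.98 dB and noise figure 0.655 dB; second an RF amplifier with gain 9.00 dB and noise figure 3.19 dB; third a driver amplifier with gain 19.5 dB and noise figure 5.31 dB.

1.15 dB

Convert to linear (a loss of L dB is a gain of −L dB): F_i = 10^(NF_i/10), G_i = 10^(G_i,dB/10)
  Stage 1: F_1 = 10^(0.655/10) = 1.163, G_1 = 10^(9.98/10) = 9.954
  Stage 2: F_2 = 10^(3.19/10) = 2.084, G_2 = 10^(9.00/10) = 7.943
  Stage 3: F_3 = 10^(5.31/10) = 3.396, G_3 = 10^(19.5/10) = 89.13
Friis cascade:
  F = 1.163 + (2.084 − 1)/9.954 + (3.396 − 1)/79.07 = 1.302
NF = 10 log₁₀(1.302) = 1.15 dB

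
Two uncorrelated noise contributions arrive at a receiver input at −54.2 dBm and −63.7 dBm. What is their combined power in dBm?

−53.7 dBm

Convert to linear, add, convert back:
P₁ = 3.80×10⁻⁹ W, P₂ = 4.27×10⁻¹⁰ W
P_tot = 4.23×10⁻⁹ W → 10 log₁₀(P_tot / 10⁻³) = −53.7 dBm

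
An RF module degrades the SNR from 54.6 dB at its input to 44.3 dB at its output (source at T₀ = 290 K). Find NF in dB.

NF (dB) = SNR_in(dB) − SNR_out(dB) when the source is at T₀
NF = 54.6 − 44.3 = 10.3 dB

10.3 dB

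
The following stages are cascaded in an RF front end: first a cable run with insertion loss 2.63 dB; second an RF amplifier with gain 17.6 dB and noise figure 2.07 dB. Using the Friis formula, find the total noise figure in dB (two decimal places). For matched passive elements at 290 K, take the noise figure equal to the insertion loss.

Convert to linear (a loss of L dB is a gain of −L dB): F_i = 10^(NF_i/10), G_i = 10^(G_i,dB/10)
  Stage 1: F_1 = 10^(2.63/10) = 1.832, G_1 = 10^(−2.63/10) = 0.5458
  Stage 2: F_2 = 10^(2.07/10) = 1.611, G_2 = 10^(17.6/10) = 57.54
Friis cascade:
  F = 1.832 + (1.611 − 1)/0.5458 = 2.951
NF = 10 log₁₀(2.951) = 4.70 dB

4.70 dB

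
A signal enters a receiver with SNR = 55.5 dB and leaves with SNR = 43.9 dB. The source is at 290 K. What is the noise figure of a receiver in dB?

NF (dB) = SNR_in(dB) − SNR_out(dB) when the source is at T₀
NF = 55.5 − 43.9 = 11.6 dB

11.6 dB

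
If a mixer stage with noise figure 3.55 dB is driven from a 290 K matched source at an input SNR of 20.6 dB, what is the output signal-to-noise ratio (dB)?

17.05 dB

By definition F = SNR_in/SNR_out, so in dB: SNR_out = SNR_in − NF
SNR_out = 20.6 − 3.55 = 17.05 dB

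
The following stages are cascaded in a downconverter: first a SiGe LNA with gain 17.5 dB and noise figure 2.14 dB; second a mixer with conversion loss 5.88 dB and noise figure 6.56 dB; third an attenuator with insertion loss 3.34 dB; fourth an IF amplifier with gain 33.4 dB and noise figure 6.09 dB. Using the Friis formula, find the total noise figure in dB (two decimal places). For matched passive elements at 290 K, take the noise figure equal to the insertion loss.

Convert to linear (a loss of L dB is a gain of −L dB): F_i = 10^(NF_i/10), G_i = 10^(G_i,dB/10)
  Stage 1: F_1 = 10^(2.14/10) = 1.637, G_1 = 10^(17.5/10) = 56.23
  Stage 2: F_2 = 10^(6.56/10) = 4.529, G_2 = 10^(−5.88/10) = 0.2582
  Stage 3: F_3 = 10^(3.34/10) = 2.158, G_3 = 10^(−3.34/10) = 0.4634
  Stage 4: F_4 = 10^(6.09/10) = 4.064, G_4 = 10^(33.4/10) = 2188
Friis cascade:
  F = 1.637 + (4.529 − 1)/56.23 + (2.158 − 1)/14.52 + (4.064 − 1)/6.730 = 2.235
NF = 10 log₁₀(2.235) = 3.49 dB

3.49 dB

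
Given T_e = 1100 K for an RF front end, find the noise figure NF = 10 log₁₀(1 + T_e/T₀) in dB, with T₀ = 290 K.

6.81 dB

F = 1 + T_e/T₀ = 1 + 1100/290 = 4.7931
NF = 10 log₁₀(4.7931) = 6.81 dB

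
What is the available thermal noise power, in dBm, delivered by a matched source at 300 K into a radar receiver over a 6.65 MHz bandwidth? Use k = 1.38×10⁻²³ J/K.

P_n = kTB = 1.38×10⁻²³ × 300 × 6.65×10⁶ = 2.75×10⁻¹⁴ W
In dBm: 10 log₁₀(2.75×10⁻¹⁴ / 10⁻³) = −105.6 dBm

−105.6 dBm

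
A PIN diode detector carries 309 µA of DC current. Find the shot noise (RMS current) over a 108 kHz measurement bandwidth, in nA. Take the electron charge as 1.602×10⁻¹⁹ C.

3.27 nA

I_n = √(2qI·B)
2qI·B = 2 × 1.602×10⁻¹⁹ × 3.09×10⁻⁴ × 1.08×10⁵ = 1.07×10⁻¹⁷ A²
I_n = √(1.07×10⁻¹⁷) = 3.27×10⁻⁹ A = 3.27 nA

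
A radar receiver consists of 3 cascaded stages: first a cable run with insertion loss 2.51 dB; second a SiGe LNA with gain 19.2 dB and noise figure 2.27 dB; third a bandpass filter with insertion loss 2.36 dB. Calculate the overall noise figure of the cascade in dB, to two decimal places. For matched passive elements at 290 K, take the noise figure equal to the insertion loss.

Convert to linear (a loss of L dB is a gain of −L dB): F_i = 10^(NF_i/10), G_i = 10^(G_i,dB/10)
  Stage 1: F_1 = 10^(2.51/10) = 1.782, G_1 = 10^(−2.51/10) = 0.5610
  Stage 2: F_2 = 10^(2.27/10) = 1.687, G_2 = 10^(19.2/10) = 83.18
  Stage 3: F_3 = 10^(2.36/10) = 1.722, G_3 = 10^(−2.36/10) = 0.5808
Friis cascade:
  F = 1.782 + (1.687 − 1)/0.5610 + (1.722 − 1)/46.67 = 3.022
NF = 10 log₁₀(3.022) = 4.80 dB

4.80 dB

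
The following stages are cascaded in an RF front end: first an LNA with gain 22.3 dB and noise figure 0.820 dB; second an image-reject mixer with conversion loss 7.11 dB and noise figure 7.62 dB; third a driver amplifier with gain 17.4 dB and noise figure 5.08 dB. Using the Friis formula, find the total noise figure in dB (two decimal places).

1.15 dB

Convert to linear (a loss of L dB is a gain of −L dB): F_i = 10^(NF_i/10), G_i = 10^(G_i,dB/10)
  Stage 1: F_1 = 10^(0.820/10) = 1.208, G_1 = 10^(22.3/10) = 169.8
  Stage 2: F_2 = 10^(7.62/10) = 5.781, G_2 = 10^(−7.11/10) = 0.1945
  Stage 3: F_3 = 10^(5.08/10) = 3.221, G_3 = 10^(17.4/10) = 54.95
Friis cascade:
  F = 1.208 + (5.781 − 1)/169.8 + (3.221 − 1)/33.04 = 1.303
NF = 10 log₁₀(1.303) = 1.15 dB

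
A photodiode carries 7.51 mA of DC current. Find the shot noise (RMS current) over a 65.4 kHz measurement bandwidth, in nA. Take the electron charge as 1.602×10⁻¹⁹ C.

12.5 nA

I_n = √(2qI·B)
2qI·B = 2 × 1.602×10⁻¹⁹ × 7.51×10⁻³ × 6.54×10⁴ = 1.57×10⁻¹⁶ A²
I_n = √(1.57×10⁻¹⁶) = 1.25×10⁻⁸ A = 12.5 nA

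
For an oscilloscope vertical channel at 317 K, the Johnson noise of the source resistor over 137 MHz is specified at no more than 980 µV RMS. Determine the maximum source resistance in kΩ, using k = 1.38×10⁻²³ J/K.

Johnson–Nyquist: V_n = √(4kTRB) ⇒ R = V_n² / (4kTB)
4kTB = 4 × 1.38×10⁻²³ × 317 × 1.37×10⁸ = 2.40×10⁻¹²
R = (9.80×10⁻⁴)² / 2.40×10⁻¹² = 4.01×10⁵ Ω = 401 kΩ

401 kΩ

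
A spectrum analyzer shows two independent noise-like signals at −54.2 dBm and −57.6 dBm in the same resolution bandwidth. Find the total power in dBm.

−52.6 dBm

Convert to linear, add, convert back:
P₁ = 3.80×10⁻⁹ W, P₂ = 1.74×10⁻⁹ W
P_tot = 5.54×10⁻⁹ W → 10 log₁₀(P_tot / 10⁻³) = −52.6 dBm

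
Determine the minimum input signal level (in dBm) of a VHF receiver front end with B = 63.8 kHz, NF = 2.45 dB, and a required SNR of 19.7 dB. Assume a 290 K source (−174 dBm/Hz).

Sensitivity = −174 + 10 log₁₀(B) + NF + SNR_min
= −174 + 48.05 + 2.45 + 19.7
= −103.80 dBm → −103.8 dBm

−103.8 dBm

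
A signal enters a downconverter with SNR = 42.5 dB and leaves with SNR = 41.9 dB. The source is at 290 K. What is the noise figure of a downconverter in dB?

NF (dB) = SNR_in(dB) − SNR_out(dB) when the source is at T₀
NF = 42.5 − 41.9 = 0.6 dB

0.6 dB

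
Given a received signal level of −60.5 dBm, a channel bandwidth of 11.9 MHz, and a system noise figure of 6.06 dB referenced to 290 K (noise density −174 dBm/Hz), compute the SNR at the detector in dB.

Noise floor: N = −174 + 10 log₁₀(B) + NF
10 log₁₀(1.19×10⁷) = 70.76 dB
N = −174 + 70.76 + 6.06 = −97.18 dBm
SNR = P_sig − N = −60.5 − (−97.18) = 36.68 dB → 36.7 dB

36.7 dB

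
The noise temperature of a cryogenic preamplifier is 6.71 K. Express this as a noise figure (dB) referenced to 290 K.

0.099 dB

F = 1 + T_e/T₀ = 1 + 6.71/290 = 1.02314
NF = 10 log₁₀(1.02314) = 0.099 dB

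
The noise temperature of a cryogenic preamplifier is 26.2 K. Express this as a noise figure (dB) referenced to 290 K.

0.376 dB

F = 1 + T_e/T₀ = 1 + 26.2/290 = 1.09034
NF = 10 log₁₀(1.09034) = 0.376 dB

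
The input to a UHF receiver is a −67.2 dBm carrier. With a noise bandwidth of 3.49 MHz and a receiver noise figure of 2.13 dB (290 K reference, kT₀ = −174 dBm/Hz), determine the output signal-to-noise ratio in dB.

39.2 dB

Noise floor: N = −174 + 10 log₁₀(B) + NF
10 log₁₀(3.49×10⁶) = 65.43 dB
N = −174 + 65.43 + 2.13 = −106.44 dBm
SNR = P_sig − N = −67.2 − (−106.44) = 39.24 dB → 39.2 dB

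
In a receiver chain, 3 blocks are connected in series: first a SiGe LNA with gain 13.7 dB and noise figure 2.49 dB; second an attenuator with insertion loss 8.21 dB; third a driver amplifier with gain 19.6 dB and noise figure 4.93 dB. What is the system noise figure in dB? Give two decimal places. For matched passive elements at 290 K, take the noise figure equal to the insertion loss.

4.17 dB

Convert to linear (a loss of L dB is a gain of −L dB): F_i = 10^(NF_i/10), G_i = 10^(G_i,dB/10)
  Stage 1: F_1 = 10^(2.49/10) = 1.774, G_1 = 10^(13.7/10) = 23.44
  Stage 2: F_2 = 10^(8.21/10) = 6.622, G_2 = 10^(−8.21/10) = 0.1510
  Stage 3: F_3 = 10^(4.93/10) = 3.112, G_3 = 10^(19.6/10) = 91.20
Friis cascade:
  F = 1.774 + (6.622 − 1)/23.44 + (3.112 − 1)/3.540 = 2.611
NF = 10 log₁₀(2.611) = 4.17 dB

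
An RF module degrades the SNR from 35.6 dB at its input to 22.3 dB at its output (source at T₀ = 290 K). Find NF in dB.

NF (dB) = SNR_in(dB) − SNR_out(dB) when the source is at T₀
NF = 35.6 − 22.3 = 13.3 dB

13.3 dB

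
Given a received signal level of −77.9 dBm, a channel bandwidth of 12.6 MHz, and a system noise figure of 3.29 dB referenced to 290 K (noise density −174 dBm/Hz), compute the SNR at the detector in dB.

Noise floor: N = −174 + 10 log₁₀(B) + NF
10 log₁₀(1.26×10⁷) = 71 dB
N = −174 + 71 + 3.29 = −99.71 dBm
SNR = P_sig − N = −77.9 − (−99.71) = 21.81 dB → 21.8 dB

21.8 dB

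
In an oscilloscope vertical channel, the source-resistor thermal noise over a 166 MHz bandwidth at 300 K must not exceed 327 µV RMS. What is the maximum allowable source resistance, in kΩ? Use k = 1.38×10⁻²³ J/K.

38.9 kΩ

Johnson–Nyquist: V_n = √(4kTRB) ⇒ R = V_n² / (4kTB)
4kTB = 4 × 1.38×10⁻²³ × 300 × 1.66×10⁸ = 2.75×10⁻¹²
R = (3.27×10⁻⁴)² / 2.75×10⁻¹² = 3.89×10⁴ Ω = 38.9 kΩ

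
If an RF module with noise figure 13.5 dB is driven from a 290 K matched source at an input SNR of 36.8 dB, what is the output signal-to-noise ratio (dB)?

23.3 dB

By definition F = SNR_in/SNR_out, so in dB: SNR_out = SNR_in − NF
SNR_out = 36.8 − 13.5 = 23.3 dB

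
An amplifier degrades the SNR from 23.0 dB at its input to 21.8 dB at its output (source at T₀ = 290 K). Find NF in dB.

1.2 dB

NF (dB) = SNR_in(dB) − SNR_out(dB) when the source is at T₀
NF = 23.0 − 21.8 = 1.2 dB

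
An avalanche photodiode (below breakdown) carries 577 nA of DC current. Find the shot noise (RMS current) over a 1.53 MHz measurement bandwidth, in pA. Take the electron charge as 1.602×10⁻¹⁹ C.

I_n = √(2qI·B)
2qI·B = 2 × 1.602×10⁻¹⁹ × 5.77×10⁻⁷ × 1.53×10⁶ = 2.83×10⁻¹⁹ A²
I_n = √(2.83×10⁻¹⁹) = 5.32×10⁻¹⁰ A = 532 pA

532 pA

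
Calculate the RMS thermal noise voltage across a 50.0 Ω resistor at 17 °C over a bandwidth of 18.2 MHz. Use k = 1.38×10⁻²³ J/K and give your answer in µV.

T = 17 °C + 273.15 = 290.15 K
V_n = √(4kTRB)
4kTRB = 4 × 1.38×10⁻²³ × 290.15 × 5.00×10¹ × 1.82×10⁷ = 1.46×10⁻¹¹ V²
V_n = √(1.46×10⁻¹¹) = 3.82×10⁻⁶ V = 3.82 µV

3.82 µV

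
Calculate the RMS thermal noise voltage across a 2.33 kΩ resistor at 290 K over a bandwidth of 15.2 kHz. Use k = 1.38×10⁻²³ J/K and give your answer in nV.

V_n = √(4kTRB)
4kTRB = 4 × 1.38×10⁻²³ × 290 × 2.33×10³ × 1.52×10⁴ = 5.67×10⁻¹³ V²
V_n = √(5.67×10⁻¹³) = 7.53×10⁻⁷ V = 753 nV

753 nV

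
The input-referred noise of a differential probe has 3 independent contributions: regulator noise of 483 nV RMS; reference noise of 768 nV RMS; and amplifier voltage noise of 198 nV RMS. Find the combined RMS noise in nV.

929 nV

Uncorrelated sources add in power (mean-square): V_tot = √(ΣV_i²)
V_tot = √[(4.83×10⁻⁷)² + (7.68×10⁻⁷)² + (1.98×10⁻⁷)²] = 9.29×10⁻⁷ V = 929 nV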